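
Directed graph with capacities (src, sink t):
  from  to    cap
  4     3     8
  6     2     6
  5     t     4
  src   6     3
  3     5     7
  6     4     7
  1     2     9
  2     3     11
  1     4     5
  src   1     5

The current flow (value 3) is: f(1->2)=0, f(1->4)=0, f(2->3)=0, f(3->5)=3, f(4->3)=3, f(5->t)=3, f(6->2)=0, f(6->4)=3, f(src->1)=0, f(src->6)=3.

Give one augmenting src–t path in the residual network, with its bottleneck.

src->1->2->3->5->t, bottleneck 1

Residual along src->1->2->3->5->t: src->1: 5, 1->2: 9, 2->3: 11, 3->5: 4, 5->t: 1.
Bottleneck = min = 1.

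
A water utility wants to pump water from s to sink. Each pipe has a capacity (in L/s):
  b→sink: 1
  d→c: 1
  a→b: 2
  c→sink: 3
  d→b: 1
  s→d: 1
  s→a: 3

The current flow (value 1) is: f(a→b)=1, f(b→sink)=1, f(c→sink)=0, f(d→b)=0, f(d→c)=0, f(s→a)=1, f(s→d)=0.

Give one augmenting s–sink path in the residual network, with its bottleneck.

s→d→c→sink, bottleneck 1

Residual along s→d→c→sink: s→d: 1, d→c: 1, c→sink: 3.
Bottleneck = min = 1.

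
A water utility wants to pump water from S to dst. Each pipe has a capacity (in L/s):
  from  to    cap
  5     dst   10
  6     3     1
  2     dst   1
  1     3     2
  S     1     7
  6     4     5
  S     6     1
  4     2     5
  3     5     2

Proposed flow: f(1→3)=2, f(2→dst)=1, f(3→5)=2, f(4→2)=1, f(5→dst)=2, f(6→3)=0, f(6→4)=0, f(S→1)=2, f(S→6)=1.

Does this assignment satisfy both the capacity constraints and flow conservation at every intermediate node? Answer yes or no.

Conservation fails at 6: inflow 1 ≠ outflow 0.

No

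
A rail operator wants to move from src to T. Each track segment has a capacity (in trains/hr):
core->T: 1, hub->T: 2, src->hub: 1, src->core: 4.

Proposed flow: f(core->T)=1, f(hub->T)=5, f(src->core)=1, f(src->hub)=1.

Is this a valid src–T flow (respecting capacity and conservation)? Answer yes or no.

Capacity violated on hub->T: flow 5 > capacity 2.

No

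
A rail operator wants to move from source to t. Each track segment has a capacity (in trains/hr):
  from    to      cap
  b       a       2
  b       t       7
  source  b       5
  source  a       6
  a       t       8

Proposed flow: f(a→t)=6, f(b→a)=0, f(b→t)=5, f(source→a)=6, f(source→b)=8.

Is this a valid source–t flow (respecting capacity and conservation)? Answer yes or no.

No

Capacity violated on source→b: flow 8 > capacity 5.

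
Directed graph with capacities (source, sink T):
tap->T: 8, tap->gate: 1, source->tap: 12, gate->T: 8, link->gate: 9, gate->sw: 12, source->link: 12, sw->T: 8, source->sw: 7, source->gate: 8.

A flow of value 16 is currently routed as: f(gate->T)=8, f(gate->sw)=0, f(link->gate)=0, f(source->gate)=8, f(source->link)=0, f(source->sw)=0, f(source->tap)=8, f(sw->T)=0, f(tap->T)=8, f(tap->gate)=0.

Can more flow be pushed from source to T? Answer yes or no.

Yes

Residual path source->sw->T has bottleneck 7 > 0.
Pushing 7 along it raises the flow to 23, so the given flow is not maximum.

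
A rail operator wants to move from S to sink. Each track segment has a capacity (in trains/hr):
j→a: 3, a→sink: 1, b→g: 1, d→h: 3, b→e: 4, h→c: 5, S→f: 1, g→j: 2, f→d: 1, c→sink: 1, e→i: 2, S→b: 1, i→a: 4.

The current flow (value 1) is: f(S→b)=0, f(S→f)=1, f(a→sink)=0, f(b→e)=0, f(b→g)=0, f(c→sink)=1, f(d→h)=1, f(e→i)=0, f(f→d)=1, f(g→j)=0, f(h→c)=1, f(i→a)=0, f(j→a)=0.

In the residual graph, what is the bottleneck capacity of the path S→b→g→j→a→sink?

1

Residual capacities along the path: S→b: 1, b→g: 1, g→j: 2, j→a: 3, a→sink: 1.
Minimum is 1.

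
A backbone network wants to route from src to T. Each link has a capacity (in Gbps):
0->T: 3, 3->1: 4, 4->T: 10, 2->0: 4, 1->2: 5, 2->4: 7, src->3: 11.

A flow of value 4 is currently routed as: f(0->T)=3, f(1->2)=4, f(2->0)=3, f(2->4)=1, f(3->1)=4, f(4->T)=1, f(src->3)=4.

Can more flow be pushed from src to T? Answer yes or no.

No

Residual reachable from src: {3, src}; T is not reachable.
Saturated cut: 3->1 with total capacity 4 = current flow value. Flow is maximum.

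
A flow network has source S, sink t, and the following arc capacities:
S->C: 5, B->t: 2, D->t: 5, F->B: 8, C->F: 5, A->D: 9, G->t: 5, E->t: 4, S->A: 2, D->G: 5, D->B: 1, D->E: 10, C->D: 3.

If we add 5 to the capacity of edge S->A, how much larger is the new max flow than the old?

Original max flow = 7.
After raising cap(S->A), augmenting paths through that edge carry 5 more units.
New max flow = 12. Increase = 5.

5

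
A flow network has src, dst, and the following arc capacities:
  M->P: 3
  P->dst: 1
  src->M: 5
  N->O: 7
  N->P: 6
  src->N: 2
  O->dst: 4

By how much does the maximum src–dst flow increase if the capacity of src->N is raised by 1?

Original max flow = 3.
After raising cap(src->N), augmenting paths through that edge carry 1 more unit.
New max flow = 4. Increase = 1.

1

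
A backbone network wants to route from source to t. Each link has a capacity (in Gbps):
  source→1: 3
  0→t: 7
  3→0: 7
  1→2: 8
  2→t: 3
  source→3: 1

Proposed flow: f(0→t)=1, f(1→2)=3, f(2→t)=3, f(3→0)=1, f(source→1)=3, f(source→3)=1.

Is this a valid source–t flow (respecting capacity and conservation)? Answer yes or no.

Yes

Every edge has 0 ≤ f(e) ≤ cap(e).
At each intermediate node, inflow equals outflow.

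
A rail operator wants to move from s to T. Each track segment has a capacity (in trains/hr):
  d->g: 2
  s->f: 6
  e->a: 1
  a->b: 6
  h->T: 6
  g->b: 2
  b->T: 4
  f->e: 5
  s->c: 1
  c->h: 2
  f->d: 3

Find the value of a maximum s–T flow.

Augment s->c->h->T: bottleneck 1. Total 1.
Augment s->f->e->a->b->T: bottleneck 1. Total 2.
Augment s->f->d->g->b->T: bottleneck 2. Total 4.
No augmenting path remains in the residual graph.

4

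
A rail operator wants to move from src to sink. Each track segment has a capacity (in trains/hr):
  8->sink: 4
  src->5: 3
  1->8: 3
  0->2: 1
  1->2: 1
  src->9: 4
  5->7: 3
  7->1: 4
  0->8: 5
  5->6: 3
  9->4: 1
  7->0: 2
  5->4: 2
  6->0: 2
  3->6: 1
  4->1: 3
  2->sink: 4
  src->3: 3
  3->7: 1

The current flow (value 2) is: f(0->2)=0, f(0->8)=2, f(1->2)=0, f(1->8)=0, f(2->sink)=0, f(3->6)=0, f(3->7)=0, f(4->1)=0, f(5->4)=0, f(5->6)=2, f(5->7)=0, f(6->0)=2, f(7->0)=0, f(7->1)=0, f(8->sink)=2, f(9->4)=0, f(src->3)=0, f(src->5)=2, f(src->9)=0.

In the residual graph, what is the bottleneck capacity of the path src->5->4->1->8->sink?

Residual capacities along the path: src->5: 1, 5->4: 2, 4->1: 3, 1->8: 3, 8->sink: 2.
Minimum is 1.

1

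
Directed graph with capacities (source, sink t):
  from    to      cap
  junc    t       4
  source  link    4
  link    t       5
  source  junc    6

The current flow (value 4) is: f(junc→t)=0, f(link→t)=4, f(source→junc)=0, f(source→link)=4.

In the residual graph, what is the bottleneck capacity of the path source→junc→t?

4

Residual capacities along the path: source→junc: 6, junc→t: 4.
Minimum is 4.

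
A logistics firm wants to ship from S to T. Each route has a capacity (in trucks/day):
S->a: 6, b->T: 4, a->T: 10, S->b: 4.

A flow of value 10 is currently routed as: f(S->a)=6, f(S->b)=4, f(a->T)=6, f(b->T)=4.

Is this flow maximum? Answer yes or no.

Yes

Residual reachable from S: {S}; T is not reachable.
Saturated cut: S->b, S->a with total capacity 10 = current flow value. Flow is maximum.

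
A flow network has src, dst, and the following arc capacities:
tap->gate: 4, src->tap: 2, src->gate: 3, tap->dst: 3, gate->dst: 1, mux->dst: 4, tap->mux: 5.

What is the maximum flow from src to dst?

3

Augment src->tap->dst: bottleneck 2. Total 2.
Augment src->gate->dst: bottleneck 1. Total 3.
No augmenting path remains in the residual graph.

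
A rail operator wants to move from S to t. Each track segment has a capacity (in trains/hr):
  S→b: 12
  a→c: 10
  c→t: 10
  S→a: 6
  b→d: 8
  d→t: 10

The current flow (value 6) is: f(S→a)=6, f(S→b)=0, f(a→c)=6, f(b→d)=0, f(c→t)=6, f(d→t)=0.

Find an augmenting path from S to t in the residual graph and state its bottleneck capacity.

Residual along S→b→d→t: S→b: 12, b→d: 8, d→t: 10.
Bottleneck = min = 8.

S→b→d→t, bottleneck 8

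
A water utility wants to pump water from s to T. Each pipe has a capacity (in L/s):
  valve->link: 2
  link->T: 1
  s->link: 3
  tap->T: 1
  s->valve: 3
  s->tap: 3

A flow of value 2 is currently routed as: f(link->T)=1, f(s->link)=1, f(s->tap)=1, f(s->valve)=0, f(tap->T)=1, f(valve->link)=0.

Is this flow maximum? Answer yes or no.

Yes

Residual reachable from s: {link, s, tap, valve}; T is not reachable.
Saturated cut: link->T, tap->T with total capacity 2 = current flow value. Flow is maximum.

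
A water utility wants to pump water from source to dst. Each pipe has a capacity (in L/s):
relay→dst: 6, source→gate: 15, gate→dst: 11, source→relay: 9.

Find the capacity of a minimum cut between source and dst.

17

Max flow = 17 (via 2 augmenting paths).
In the residual at optimum, the set reachable from source is {gate, relay, source}.
Cut edges: gate→dst (cap 11), relay→dst (cap 6). Sum = 17.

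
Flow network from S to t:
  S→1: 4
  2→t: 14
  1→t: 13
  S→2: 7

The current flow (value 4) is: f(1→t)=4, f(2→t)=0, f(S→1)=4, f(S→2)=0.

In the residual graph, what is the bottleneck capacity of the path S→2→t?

Residual capacities along the path: S→2: 7, 2→t: 14.
Minimum is 7.

7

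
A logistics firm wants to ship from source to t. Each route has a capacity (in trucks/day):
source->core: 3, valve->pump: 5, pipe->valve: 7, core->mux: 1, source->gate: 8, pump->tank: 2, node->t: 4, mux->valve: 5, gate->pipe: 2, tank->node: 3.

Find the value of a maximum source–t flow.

2

Augment source->core->mux->valve->pump->tank->node->t: bottleneck 1. Total 1.
Augment source->gate->pipe->valve->pump->tank->node->t: bottleneck 1. Total 2.
No augmenting path remains in the residual graph.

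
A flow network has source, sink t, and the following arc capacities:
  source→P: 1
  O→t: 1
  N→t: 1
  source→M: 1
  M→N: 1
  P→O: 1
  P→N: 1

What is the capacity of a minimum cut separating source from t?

Max flow = 2 (via 2 augmenting paths).
In the residual at optimum, the set reachable from source is {source}.
Cut edges: source→P (cap 1), source→M (cap 1). Sum = 2.

2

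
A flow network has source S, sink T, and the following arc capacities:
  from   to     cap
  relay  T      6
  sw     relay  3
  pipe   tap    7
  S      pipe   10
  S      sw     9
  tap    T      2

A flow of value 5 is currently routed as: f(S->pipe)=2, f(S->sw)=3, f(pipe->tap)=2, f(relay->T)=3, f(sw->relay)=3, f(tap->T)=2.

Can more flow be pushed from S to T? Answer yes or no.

No

Residual reachable from S: {S, pipe, sw, tap}; T is not reachable.
Saturated cut: sw->relay, tap->T with total capacity 5 = current flow value. Flow is maximum.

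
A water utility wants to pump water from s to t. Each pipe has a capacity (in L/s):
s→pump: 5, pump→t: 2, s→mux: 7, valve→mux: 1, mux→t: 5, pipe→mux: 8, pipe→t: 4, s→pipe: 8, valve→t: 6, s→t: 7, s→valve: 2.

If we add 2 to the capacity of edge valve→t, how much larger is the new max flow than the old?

Original max flow = 20.
Edge valve→t does not cross the min cut (source side {mux, pipe, pump, s}), so extra capacity there cannot help.
New max flow = 20. Increase = 0.

0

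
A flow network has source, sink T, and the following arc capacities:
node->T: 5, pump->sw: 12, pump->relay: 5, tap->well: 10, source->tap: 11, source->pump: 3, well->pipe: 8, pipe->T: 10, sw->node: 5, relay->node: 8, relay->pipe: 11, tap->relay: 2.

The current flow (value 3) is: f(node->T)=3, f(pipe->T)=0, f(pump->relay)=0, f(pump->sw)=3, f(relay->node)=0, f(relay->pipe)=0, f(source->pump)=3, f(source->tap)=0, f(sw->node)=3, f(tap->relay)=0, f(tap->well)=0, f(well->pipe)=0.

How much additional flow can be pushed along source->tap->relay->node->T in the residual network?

2

Residual capacities along the path: source->tap: 11, tap->relay: 2, relay->node: 8, node->T: 2.
Minimum is 2.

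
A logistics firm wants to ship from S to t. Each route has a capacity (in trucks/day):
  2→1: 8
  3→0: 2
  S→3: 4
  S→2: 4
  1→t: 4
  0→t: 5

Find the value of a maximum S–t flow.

6

Augment S→3→0→t: bottleneck 2. Total 2.
Augment S→2→1→t: bottleneck 4. Total 6.
No augmenting path remains in the residual graph.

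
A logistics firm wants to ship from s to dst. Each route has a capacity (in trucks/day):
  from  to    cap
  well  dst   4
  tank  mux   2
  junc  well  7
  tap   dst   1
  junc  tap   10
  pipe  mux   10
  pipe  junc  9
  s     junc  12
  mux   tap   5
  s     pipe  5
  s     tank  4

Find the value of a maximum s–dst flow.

5

Augment s->junc->well->dst: bottleneck 4. Total 4.
Augment s->junc->tap->dst: bottleneck 1. Total 5.
No augmenting path remains in the residual graph.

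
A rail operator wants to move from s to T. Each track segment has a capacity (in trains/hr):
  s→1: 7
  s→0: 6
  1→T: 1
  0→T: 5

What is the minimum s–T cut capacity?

Max flow = 6 (via 2 augmenting paths).
In the residual at optimum, the set reachable from s is {0, 1, s}.
Cut edges: 0→T (cap 5), 1→T (cap 1). Sum = 6.

6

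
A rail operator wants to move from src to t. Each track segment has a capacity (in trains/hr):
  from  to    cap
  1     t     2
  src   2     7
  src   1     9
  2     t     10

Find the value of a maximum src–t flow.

9

Augment src->2->t: bottleneck 7. Total 7.
Augment src->1->t: bottleneck 2. Total 9.
No augmenting path remains in the residual graph.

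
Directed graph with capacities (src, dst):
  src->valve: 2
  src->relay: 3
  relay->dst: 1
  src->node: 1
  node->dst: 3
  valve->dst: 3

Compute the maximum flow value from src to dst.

4

Augment src->relay->dst: bottleneck 1. Total 1.
Augment src->valve->dst: bottleneck 2. Total 3.
Augment src->node->dst: bottleneck 1. Total 4.
No augmenting path remains in the residual graph.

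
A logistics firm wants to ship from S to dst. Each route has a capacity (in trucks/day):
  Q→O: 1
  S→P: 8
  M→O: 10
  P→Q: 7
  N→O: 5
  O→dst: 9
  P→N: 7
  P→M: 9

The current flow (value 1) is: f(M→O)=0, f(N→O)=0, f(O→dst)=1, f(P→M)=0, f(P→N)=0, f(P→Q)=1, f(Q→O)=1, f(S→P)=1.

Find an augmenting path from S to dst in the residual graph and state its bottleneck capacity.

Residual along S→P→M→O→dst: S→P: 7, P→M: 9, M→O: 10, O→dst: 8.
Bottleneck = min = 7.

S→P→M→O→dst, bottleneck 7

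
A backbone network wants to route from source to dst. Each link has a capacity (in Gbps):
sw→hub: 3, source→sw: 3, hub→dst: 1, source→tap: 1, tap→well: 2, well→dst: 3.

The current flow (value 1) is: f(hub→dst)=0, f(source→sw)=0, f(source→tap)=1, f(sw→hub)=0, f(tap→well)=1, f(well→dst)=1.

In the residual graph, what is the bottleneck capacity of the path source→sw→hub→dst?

Residual capacities along the path: source→sw: 3, sw→hub: 3, hub→dst: 1.
Minimum is 1.

1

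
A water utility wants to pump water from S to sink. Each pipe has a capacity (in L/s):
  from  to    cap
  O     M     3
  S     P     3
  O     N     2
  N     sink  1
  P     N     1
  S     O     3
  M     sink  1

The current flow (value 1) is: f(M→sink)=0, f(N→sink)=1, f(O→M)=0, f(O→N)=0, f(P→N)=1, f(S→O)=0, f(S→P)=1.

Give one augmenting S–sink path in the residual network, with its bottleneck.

S→O→M→sink, bottleneck 1

Residual along S→O→M→sink: S→O: 3, O→M: 3, M→sink: 1.
Bottleneck = min = 1.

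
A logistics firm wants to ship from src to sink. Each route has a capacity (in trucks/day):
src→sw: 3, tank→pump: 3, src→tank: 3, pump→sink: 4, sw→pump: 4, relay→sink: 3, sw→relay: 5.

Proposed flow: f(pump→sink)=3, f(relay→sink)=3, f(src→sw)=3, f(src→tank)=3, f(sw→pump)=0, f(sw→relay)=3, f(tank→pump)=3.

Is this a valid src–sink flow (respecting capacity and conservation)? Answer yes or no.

Every edge has 0 ≤ f(e) ≤ cap(e).
At each intermediate node, inflow equals outflow.

Yes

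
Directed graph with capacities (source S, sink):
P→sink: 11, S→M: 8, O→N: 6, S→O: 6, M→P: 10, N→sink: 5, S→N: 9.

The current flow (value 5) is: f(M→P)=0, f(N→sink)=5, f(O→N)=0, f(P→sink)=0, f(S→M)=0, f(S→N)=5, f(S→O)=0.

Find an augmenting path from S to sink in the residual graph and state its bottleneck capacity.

Residual along S→M→P→sink: S→M: 8, M→P: 10, P→sink: 11.
Bottleneck = min = 8.

S→M→P→sink, bottleneck 8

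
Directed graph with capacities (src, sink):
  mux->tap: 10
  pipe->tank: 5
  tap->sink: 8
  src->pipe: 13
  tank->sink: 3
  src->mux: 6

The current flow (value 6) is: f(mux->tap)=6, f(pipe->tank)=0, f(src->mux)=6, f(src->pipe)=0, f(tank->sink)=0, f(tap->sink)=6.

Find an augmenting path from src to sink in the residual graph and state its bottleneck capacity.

Residual along src->pipe->tank->sink: src->pipe: 13, pipe->tank: 5, tank->sink: 3.
Bottleneck = min = 3.

src->pipe->tank->sink, bottleneck 3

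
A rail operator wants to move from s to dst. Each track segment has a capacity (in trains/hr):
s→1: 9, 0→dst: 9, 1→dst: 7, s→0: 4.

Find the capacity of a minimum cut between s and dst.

Max flow = 11 (via 2 augmenting paths).
In the residual at optimum, the set reachable from s is {1, s}.
Cut edges: s→0 (cap 4), 1→dst (cap 7). Sum = 11.

11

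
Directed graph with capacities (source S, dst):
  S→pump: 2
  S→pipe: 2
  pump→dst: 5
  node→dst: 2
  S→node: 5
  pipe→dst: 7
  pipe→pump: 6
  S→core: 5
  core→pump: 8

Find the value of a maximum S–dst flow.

9

Augment S→node→dst: bottleneck 2. Total 2.
Augment S→pipe→dst: bottleneck 2. Total 4.
Augment S→pump→dst: bottleneck 2. Total 6.
Augment S→core→pump→dst: bottleneck 3. Total 9.
No augmenting path remains in the residual graph.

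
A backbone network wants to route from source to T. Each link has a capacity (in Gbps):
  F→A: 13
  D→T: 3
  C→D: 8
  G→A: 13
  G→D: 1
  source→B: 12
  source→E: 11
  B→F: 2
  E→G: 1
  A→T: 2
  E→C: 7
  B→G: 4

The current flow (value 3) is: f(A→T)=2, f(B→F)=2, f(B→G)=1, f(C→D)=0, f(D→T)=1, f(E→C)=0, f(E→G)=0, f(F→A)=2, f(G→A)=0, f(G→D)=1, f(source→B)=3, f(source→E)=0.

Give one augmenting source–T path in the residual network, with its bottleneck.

source→E→C→D→T, bottleneck 2

Residual along source→E→C→D→T: source→E: 11, E→C: 7, C→D: 8, D→T: 2.
Bottleneck = min = 2.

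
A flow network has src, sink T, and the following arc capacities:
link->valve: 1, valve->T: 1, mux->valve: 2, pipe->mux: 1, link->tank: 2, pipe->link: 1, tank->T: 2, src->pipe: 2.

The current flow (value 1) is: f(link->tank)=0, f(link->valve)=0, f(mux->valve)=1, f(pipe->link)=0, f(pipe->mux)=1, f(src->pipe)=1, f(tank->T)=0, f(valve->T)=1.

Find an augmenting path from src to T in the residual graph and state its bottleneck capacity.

src->pipe->link->tank->T, bottleneck 1

Residual along src->pipe->link->tank->T: src->pipe: 1, pipe->link: 1, link->tank: 2, tank->T: 2.
Bottleneck = min = 1.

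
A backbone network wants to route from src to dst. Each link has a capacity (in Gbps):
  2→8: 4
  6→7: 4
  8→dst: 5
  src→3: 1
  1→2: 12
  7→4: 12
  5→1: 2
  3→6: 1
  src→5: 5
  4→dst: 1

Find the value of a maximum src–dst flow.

Augment src→3→6→7→4→dst: bottleneck 1. Total 1.
Augment src→5→1→2→8→dst: bottleneck 2. Total 3.
No augmenting path remains in the residual graph.

3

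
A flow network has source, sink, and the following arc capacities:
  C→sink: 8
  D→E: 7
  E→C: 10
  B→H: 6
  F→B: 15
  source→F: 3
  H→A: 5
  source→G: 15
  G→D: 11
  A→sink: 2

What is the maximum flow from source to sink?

9

Augment source→G→D→E→C→sink: bottleneck 7. Total 7.
Augment source→F→B→H→A→sink: bottleneck 2. Total 9.
No augmenting path remains in the residual graph.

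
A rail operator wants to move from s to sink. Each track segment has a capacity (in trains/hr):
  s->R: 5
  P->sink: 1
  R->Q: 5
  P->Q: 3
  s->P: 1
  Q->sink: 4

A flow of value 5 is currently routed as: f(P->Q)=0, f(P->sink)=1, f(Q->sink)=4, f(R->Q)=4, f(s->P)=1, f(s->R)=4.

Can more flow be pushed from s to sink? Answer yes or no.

No

Residual reachable from s: {Q, R, s}; sink is not reachable.
Saturated cut: s->P, Q->sink with total capacity 5 = current flow value. Flow is maximum.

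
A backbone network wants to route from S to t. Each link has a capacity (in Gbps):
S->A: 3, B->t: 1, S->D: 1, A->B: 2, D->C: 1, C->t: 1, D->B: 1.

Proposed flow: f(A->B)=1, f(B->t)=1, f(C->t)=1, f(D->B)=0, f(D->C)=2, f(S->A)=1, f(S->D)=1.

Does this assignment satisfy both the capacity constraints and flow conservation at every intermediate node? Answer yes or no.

No

Capacity violated on D->C: flow 2 > capacity 1.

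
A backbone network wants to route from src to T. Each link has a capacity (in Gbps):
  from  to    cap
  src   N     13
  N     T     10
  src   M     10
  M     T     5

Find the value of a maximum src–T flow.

Augment src→N→T: bottleneck 10. Total 10.
Augment src→M→T: bottleneck 5. Total 15.
No augmenting path remains in the residual graph.

15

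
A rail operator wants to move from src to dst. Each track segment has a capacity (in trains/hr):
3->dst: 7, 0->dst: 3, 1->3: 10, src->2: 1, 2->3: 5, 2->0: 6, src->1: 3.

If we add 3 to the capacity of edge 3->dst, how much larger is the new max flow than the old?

0

Original max flow = 4.
Edge 3->dst does not cross the min cut (source side {src}), so extra capacity there cannot help.
New max flow = 4. Increase = 0.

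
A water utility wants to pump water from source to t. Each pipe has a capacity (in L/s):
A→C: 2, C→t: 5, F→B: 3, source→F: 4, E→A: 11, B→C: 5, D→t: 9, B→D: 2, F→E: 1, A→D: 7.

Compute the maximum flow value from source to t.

4

Augment source→F→B→C→t: bottleneck 3. Total 3.
Augment source→F→E→A→D→t: bottleneck 1. Total 4.
No augmenting path remains in the residual graph.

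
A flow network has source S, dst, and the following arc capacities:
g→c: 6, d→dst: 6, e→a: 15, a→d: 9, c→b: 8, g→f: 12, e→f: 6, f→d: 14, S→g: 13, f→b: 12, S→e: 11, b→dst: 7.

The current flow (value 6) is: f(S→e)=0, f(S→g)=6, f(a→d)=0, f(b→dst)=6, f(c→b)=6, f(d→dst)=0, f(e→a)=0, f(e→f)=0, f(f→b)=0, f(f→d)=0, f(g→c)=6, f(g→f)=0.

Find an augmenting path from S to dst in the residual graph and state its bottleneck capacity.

Residual along S→g→f→b→dst: S→g: 7, g→f: 12, f→b: 12, b→dst: 1.
Bottleneck = min = 1.

S→g→f→b→dst, bottleneck 1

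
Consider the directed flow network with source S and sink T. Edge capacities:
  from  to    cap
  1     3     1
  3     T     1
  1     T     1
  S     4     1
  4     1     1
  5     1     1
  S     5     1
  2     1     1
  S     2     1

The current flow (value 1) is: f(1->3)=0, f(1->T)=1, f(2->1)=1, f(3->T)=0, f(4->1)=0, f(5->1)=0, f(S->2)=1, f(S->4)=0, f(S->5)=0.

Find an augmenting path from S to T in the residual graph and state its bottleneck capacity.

Residual along S->5->1->3->T: S->5: 1, 5->1: 1, 1->3: 1, 3->T: 1.
Bottleneck = min = 1.

S->5->1->3->T, bottleneck 1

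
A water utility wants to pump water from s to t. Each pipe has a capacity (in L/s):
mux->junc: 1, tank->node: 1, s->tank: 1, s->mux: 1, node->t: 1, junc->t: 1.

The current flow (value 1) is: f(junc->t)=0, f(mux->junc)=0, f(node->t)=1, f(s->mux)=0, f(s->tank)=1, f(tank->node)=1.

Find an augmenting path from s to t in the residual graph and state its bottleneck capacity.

s->mux->junc->t, bottleneck 1

Residual along s->mux->junc->t: s->mux: 1, mux->junc: 1, junc->t: 1.
Bottleneck = min = 1.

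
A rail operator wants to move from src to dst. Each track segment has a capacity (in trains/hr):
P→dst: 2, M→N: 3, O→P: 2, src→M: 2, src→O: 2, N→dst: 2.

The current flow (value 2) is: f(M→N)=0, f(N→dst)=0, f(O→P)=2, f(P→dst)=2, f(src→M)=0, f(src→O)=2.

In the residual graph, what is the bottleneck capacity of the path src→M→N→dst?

Residual capacities along the path: src→M: 2, M→N: 3, N→dst: 2.
Minimum is 2.

2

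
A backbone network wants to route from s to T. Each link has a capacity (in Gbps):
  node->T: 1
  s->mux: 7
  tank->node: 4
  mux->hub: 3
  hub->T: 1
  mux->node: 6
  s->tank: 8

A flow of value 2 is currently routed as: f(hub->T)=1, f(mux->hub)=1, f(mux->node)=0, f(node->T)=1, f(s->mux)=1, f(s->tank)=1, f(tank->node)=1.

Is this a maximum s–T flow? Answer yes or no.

Yes

Residual reachable from s: {hub, mux, node, s, tank}; T is not reachable.
Saturated cut: node->T, hub->T with total capacity 2 = current flow value. Flow is maximum.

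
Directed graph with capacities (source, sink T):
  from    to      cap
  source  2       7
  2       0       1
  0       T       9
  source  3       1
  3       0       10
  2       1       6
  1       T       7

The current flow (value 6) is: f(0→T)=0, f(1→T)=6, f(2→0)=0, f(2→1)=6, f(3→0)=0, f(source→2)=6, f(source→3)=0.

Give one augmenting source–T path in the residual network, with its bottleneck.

Residual along source→2→0→T: source→2: 1, 2→0: 1, 0→T: 9.
Bottleneck = min = 1.

source→2→0→T, bottleneck 1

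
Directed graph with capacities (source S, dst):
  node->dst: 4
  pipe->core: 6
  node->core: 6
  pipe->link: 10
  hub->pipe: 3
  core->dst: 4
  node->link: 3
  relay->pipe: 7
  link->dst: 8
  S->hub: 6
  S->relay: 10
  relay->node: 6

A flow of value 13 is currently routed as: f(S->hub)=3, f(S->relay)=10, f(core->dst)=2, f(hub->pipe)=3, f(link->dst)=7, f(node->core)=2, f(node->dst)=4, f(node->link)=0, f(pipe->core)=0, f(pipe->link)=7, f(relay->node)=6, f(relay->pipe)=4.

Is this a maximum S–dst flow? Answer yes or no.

Residual reachable from S: {S, hub}; dst is not reachable.
Saturated cut: S->relay, hub->pipe with total capacity 13 = current flow value. Flow is maximum.

Yes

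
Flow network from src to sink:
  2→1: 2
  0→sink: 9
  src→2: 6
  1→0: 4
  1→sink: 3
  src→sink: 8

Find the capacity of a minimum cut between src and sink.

10

Max flow = 10 (via 2 augmenting paths).
In the residual at optimum, the set reachable from src is {2, src}.
Cut edges: src→sink (cap 8), 2→1 (cap 2). Sum = 10.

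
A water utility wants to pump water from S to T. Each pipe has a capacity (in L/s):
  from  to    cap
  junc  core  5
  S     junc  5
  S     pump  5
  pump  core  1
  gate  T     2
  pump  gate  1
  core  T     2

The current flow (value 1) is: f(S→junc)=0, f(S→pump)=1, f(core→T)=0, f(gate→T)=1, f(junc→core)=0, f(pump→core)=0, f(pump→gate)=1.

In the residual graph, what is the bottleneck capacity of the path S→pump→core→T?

Residual capacities along the path: S→pump: 4, pump→core: 1, core→T: 2.
Minimum is 1.

1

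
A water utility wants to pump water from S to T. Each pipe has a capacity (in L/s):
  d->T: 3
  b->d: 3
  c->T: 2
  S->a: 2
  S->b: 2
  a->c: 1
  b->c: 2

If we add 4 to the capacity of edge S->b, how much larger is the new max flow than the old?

Original max flow = 3.
After raising cap(S->b), augmenting paths through that edge carry 2 more units.
New max flow = 5. Increase = 2.

2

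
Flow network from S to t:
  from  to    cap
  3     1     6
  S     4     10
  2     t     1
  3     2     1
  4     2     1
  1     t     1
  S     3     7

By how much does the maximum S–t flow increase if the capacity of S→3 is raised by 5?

0

Original max flow = 2.
Edge S→3 does not cross the min cut (source side {1, 2, 3, 4, S}), so extra capacity there cannot help.
New max flow = 2. Increase = 0.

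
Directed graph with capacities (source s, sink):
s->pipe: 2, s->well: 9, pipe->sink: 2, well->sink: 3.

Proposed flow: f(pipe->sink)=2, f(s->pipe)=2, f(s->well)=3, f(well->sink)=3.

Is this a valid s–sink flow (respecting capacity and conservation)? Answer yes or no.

Yes

Every edge has 0 ≤ f(e) ≤ cap(e).
At each intermediate node, inflow equals outflow.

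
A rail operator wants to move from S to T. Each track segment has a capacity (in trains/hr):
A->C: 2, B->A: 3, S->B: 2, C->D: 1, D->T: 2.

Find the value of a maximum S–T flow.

1

Augment S->B->A->C->D->T: bottleneck 1. Total 1.
No augmenting path remains in the residual graph.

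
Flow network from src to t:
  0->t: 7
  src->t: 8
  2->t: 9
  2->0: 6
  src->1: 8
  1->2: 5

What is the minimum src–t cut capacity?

Max flow = 13 (via 2 augmenting paths).
In the residual at optimum, the set reachable from src is {1, src}.
Cut edges: src->t (cap 8), 1->2 (cap 5). Sum = 13.

13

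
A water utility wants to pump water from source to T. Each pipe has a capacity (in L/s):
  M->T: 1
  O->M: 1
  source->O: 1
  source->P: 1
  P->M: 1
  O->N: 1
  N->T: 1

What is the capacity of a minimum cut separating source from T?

2

Max flow = 2 (via 2 augmenting paths).
In the residual at optimum, the set reachable from source is {source}.
Cut edges: source->O (cap 1), source->P (cap 1). Sum = 2.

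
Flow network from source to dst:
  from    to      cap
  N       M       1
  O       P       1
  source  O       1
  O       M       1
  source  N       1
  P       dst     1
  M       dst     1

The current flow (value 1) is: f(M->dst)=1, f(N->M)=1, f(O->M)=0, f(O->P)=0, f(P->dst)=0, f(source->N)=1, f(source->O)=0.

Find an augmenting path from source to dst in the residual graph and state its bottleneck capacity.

Residual along source->O->P->dst: source->O: 1, O->P: 1, P->dst: 1.
Bottleneck = min = 1.

source->O->P->dst, bottleneck 1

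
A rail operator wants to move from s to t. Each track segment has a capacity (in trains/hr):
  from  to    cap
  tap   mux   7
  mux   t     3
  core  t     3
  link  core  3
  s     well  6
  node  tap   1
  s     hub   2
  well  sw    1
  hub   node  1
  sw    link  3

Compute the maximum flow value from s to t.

Augment s→hub→node→tap→mux→t: bottleneck 1. Total 1.
Augment s→well→sw→link→core→t: bottleneck 1. Total 2.
No augmenting path remains in the residual graph.

2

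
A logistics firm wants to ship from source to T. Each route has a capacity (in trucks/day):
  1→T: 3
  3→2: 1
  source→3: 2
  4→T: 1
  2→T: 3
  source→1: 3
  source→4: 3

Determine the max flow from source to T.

5

Augment source→1→T: bottleneck 3. Total 3.
Augment source→4→T: bottleneck 1. Total 4.
Augment source→3→2→T: bottleneck 1. Total 5.
No augmenting path remains in the residual graph.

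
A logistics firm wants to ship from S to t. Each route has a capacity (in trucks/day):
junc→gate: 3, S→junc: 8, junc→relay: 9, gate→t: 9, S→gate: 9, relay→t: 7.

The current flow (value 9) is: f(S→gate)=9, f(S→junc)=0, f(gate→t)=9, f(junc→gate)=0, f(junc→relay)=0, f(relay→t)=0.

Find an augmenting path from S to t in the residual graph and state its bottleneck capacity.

Residual along S→junc→relay→t: S→junc: 8, junc→relay: 9, relay→t: 7.
Bottleneck = min = 7.

S→junc→relay→t, bottleneck 7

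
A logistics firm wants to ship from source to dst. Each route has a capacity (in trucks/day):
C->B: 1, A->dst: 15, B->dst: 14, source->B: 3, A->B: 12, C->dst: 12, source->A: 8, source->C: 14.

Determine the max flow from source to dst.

Augment source->A->dst: bottleneck 8. Total 8.
Augment source->C->dst: bottleneck 12. Total 20.
Augment source->B->dst: bottleneck 3. Total 23.
Augment source->C->B->dst: bottleneck 1. Total 24.
No augmenting path remains in the residual graph.

24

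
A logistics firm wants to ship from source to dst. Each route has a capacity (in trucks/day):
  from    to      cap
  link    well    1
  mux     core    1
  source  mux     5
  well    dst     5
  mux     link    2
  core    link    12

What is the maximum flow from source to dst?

1

Augment source->mux->link->well->dst: bottleneck 1. Total 1.
No augmenting path remains in the residual graph.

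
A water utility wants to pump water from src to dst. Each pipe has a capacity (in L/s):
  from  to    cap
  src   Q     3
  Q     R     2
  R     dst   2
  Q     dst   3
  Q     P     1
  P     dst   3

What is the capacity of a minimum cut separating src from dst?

Max flow = 3 (via 1 augmenting path).
In the residual at optimum, the set reachable from src is {src}.
Cut edges: src->Q (cap 3). Sum = 3.

3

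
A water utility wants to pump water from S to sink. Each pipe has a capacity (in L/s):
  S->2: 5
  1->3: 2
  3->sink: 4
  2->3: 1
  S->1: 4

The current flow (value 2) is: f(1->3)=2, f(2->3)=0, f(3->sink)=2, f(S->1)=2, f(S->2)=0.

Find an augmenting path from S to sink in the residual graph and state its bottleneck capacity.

S->2->3->sink, bottleneck 1

Residual along S->2->3->sink: S->2: 5, 2->3: 1, 3->sink: 2.
Bottleneck = min = 1.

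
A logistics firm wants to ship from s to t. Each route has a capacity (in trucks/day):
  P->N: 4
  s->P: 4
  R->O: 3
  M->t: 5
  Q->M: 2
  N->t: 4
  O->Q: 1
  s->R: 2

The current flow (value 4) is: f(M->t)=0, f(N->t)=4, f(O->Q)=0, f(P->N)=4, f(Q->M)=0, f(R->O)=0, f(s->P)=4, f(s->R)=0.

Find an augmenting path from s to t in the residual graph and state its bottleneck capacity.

Residual along s->R->O->Q->M->t: s->R: 2, R->O: 3, O->Q: 1, Q->M: 2, M->t: 5.
Bottleneck = min = 1.

s->R->O->Q->M->t, bottleneck 1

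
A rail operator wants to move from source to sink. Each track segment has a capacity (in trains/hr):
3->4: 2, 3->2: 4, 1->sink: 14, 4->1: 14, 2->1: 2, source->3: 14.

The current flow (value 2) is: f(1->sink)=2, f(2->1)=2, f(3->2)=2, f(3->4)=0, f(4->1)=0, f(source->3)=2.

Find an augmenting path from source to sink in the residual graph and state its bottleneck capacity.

Residual along source->3->4->1->sink: source->3: 12, 3->4: 2, 4->1: 14, 1->sink: 12.
Bottleneck = min = 2.

source->3->4->1->sink, bottleneck 2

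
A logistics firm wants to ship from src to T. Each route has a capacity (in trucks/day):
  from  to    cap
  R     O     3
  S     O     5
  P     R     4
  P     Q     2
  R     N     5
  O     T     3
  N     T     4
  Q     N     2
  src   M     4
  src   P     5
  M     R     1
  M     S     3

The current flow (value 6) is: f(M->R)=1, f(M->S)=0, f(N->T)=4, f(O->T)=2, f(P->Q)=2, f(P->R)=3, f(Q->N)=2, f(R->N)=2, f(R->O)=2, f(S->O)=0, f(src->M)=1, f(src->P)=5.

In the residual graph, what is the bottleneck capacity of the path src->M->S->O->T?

Residual capacities along the path: src->M: 3, M->S: 3, S->O: 5, O->T: 1.
Minimum is 1.

1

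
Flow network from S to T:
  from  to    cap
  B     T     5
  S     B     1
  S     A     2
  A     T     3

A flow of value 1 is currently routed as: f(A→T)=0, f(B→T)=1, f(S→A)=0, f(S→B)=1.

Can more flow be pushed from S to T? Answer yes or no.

Yes

Residual path S→A→T has bottleneck 2 > 0.
Pushing 2 along it raises the flow to 3, so the given flow is not maximum.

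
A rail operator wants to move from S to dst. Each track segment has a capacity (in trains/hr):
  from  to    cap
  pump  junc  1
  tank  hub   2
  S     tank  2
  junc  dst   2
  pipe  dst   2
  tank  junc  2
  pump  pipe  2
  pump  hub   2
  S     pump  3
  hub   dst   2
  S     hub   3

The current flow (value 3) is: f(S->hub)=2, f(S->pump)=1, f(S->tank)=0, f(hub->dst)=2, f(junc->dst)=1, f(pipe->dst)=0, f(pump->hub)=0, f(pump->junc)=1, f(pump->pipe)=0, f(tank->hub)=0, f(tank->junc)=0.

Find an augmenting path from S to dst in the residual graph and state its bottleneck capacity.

Residual along S->pump->pipe->dst: S->pump: 2, pump->pipe: 2, pipe->dst: 2.
Bottleneck = min = 2.

S->pump->pipe->dst, bottleneck 2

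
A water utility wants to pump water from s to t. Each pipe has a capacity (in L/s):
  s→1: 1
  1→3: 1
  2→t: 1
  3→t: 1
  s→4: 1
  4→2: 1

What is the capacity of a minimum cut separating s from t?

Max flow = 2 (via 2 augmenting paths).
In the residual at optimum, the set reachable from s is {s}.
Cut edges: s→1 (cap 1), s→4 (cap 1). Sum = 2.

2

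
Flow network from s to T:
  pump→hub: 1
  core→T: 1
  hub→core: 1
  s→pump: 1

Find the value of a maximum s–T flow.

Augment s→pump→hub→core→T: bottleneck 1. Total 1.
No augmenting path remains in the residual graph.

1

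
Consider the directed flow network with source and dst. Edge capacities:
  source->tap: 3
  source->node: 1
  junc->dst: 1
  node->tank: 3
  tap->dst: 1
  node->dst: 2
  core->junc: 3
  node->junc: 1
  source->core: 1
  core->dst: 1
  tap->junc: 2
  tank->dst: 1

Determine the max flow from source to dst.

4

Augment source->node->dst: bottleneck 1. Total 1.
Augment source->tap->dst: bottleneck 1. Total 2.
Augment source->core->dst: bottleneck 1. Total 3.
Augment source->tap->junc->dst: bottleneck 1. Total 4.
No augmenting path remains in the residual graph.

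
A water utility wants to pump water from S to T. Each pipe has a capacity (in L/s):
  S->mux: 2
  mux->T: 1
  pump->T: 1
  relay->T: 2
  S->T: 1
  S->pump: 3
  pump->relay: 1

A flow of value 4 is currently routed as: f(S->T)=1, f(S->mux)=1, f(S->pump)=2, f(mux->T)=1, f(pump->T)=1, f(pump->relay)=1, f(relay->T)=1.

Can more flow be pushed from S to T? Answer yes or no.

No

Residual reachable from S: {S, mux, pump}; T is not reachable.
Saturated cut: S->T, mux->T, pump->relay, pump->T with total capacity 4 = current flow value. Flow is maximum.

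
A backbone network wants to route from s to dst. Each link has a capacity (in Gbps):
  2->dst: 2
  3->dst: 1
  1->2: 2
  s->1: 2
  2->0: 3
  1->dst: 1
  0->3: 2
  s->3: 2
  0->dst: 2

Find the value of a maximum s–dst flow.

Augment s->1->dst: bottleneck 1. Total 1.
Augment s->3->dst: bottleneck 1. Total 2.
Augment s->1->2->dst: bottleneck 1. Total 3.
No augmenting path remains in the residual graph.

3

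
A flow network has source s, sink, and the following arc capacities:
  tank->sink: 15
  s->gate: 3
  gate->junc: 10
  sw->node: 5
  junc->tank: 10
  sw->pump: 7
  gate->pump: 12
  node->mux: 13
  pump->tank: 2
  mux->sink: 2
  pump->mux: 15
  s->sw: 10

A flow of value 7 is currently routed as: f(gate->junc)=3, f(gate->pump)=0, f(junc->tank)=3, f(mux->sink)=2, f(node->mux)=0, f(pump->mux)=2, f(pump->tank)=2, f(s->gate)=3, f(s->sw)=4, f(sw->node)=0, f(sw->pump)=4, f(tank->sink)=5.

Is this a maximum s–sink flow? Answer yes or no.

Yes

Residual reachable from s: {mux, node, pump, s, sw}; sink is not reachable.
Saturated cut: s->gate, pump->tank, mux->sink with total capacity 7 = current flow value. Flow is maximum.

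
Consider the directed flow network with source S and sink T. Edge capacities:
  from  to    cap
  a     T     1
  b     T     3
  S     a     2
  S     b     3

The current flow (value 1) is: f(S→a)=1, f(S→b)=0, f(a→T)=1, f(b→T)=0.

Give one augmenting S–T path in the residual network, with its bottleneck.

Residual along S→b→T: S→b: 3, b→T: 3.
Bottleneck = min = 3.

S→b→T, bottleneck 3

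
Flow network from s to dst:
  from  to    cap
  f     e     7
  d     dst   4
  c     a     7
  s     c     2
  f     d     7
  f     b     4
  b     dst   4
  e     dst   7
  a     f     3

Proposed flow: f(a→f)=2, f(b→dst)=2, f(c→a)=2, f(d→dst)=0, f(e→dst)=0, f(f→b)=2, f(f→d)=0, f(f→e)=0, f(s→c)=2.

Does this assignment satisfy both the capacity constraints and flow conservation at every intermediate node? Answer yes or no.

Every edge has 0 ≤ f(e) ≤ cap(e).
At each intermediate node, inflow equals outflow.

Yes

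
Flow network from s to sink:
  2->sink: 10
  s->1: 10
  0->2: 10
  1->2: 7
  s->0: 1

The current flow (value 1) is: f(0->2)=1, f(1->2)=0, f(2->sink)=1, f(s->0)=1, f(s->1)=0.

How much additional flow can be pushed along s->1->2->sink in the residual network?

Residual capacities along the path: s->1: 10, 1->2: 7, 2->sink: 9.
Minimum is 7.

7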